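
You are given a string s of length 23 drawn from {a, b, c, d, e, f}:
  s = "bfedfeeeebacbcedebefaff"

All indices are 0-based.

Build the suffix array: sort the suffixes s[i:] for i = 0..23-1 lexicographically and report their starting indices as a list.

[10, 20, 9, 12, 17, 0, 11, 13, 15, 3, 8, 16, 14, 2, 7, 6, 5, 18, 22, 19, 1, 4, 21]

sorted suffixes:
  #0 SA[0]=10  'acbcedebefaff'
  #1 SA[1]=20  'aff'
  #2 SA[2]=9  'bacbcedebefaff'
  #3 SA[3]=12  'bcedebefaff'
  #4 SA[4]=17  'befaff'
  #5 SA[5]=0  'bfedfeeeebacbcedebefaff'
  #6 SA[6]=11  'cbcedebefaff'
  #7 SA[7]=13  'cedebefaff'
  #8 SA[8]=15  'debefaff'
  #9 SA[9]=3  'dfeeeebacbcedebefaff'
  #10 SA[10]=8  'ebacbcedebefaff'
  #11 SA[11]=16  'ebefaff'
  #12 SA[12]=14  'edebefaff'
  #13 SA[13]=2  'edfeeeebacbcedebefaff'
  #14 SA[14]=7  'eebacbcedebefaff'
  #15 SA[15]=6  'eeebacbcedebefaff'
  #16 SA[16]=5  'eeeebacbcedebefaff'
  #17 SA[17]=18  'efaff'
  #18 SA[18]=22  'f'
  #19 SA[19]=19  'faff'
  #20 SA[20]=1  'fedfeeeebacbcedebefaff'
  #21 SA[21]=4  'feeeebacbcedebefaff'
  #22 SA[22]=21  'ff'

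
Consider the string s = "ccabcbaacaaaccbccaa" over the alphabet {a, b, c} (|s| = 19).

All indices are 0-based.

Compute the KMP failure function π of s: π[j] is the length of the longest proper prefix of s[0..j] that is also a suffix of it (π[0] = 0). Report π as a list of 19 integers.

π[0] = 0
j=1 s[j]='c': π[1]=1 (border 'c')
j=2 s[j]='a': k: 1→0; π[2]=0 (border '')
j=3 s[j]='b': π[3]=0 (border '')
j=4 s[j]='c': π[4]=1 (border 'c')
j=5 s[j]='b': k: 1→0; π[5]=0 (border '')
j=6 s[j]='a': π[6]=0 (border '')
j=7 s[j]='a': π[7]=0 (border '')
j=8 s[j]='c': π[8]=1 (border 'c')
j=9 s[j]='a': k: 1→0; π[9]=0 (border '')
j=10 s[j]='a': π[10]=0 (border '')
j=11 s[j]='a': π[11]=0 (border '')
j=12 s[j]='c': π[12]=1 (border 'c')
j=13 s[j]='c': π[13]=2 (border 'cc')
j=14 s[j]='b': k: 2→1→0; π[14]=0 (border '')
j=15 s[j]='c': π[15]=1 (border 'c')
j=16 s[j]='c': π[16]=2 (border 'cc')
j=17 s[j]='a': π[17]=3 (border 'cca')
j=18 s[j]='a': k: 3→0; π[18]=0 (border '')

[0, 1, 0, 0, 1, 0, 0, 0, 1, 0, 0, 0, 1, 2, 0, 1, 2, 3, 0]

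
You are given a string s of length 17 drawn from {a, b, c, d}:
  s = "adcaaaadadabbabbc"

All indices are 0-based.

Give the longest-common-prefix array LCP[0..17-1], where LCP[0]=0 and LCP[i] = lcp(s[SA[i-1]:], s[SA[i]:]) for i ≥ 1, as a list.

rank | idx | suffix
   0 |   3 | aaaadadabbabbc
   1 |   4 | aaadadabbabbc
   2 |   5 | aadadabbabbc
   3 |  10 | abbabbc
   4 |  13 | abbc
   5 |   8 | adabbabbc
   6 |   6 | adadabbabbc
   7 |   0 | adcaaaadadabbabbc
   8 |  12 | babbc
   9 |  11 | bbabbc
  10 |  14 | bbc
  11 |  15 | bc
  12 |  16 | c
  13 |   2 | caaaadadabbabbc
  14 |   9 | dabbabbc
  15 |   7 | dadabbabbc
  16 |   1 | dcaaaadadabbabbc

SA = [3, 4, 5, 10, 13, 8, 6, 0, 12, 11, 14, 15, 16, 2, 9, 7, 1]
rank  pair      lcp
   1  s[3:],s[4:]  3  'aaa'
   2  s[4:],s[5:]  2  'aa'
   3  s[5:],s[10:]  1  'a'
   4  s[10:],s[13:]  3  'abb'
   5  s[13:],s[8:]  1  'a'
   6  s[8:],s[6:]  3  'ada'
   7  s[6:],s[0:]  2  'ad'
   8  s[0:],s[12:]  0  ''
   9  s[12:],s[11:]  1  'b'
  10  s[11:],s[14:]  2  'bb'
  11  s[14:],s[15:]  1  'b'
  12  s[15:],s[16:]  0  ''
  13  s[16:],s[2:]  1  'c'
  14  s[2:],s[9:]  0  ''
  15  s[9:],s[7:]  2  'da'
  16  s[7:],s[1:]  1  'd'

[0, 3, 2, 1, 3, 1, 3, 2, 0, 1, 2, 1, 0, 1, 0, 2, 1]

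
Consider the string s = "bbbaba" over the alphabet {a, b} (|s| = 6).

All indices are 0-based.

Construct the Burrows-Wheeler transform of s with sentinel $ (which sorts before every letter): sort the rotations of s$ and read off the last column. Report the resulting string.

abbabb$

rank  rotation last
    0  $bbbaba  a
    1  a$bbbab  b
    2  aba$bbb  b
    3  ba$bbba  a
    4  baba$bb  b
    5  bbaba$b  b
    6  bbbaba$  $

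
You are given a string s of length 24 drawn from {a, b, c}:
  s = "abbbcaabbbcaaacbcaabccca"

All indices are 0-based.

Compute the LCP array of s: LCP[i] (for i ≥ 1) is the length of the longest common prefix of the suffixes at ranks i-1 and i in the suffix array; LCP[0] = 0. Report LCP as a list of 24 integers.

rank | idx | suffix
   0 |  23 | a
   1 |  11 | aaacbcaabccca
   2 |   5 | aabbbcaaacbcaabccca
   3 |  17 | aabccca
   4 |  12 | aacbcaabccca
   5 |   6 | abbbcaaacbcaabccca
   6 |   0 | abbbcaabbbcaaacbcaabccca
   7 |  18 | abccca
   8 |  13 | acbcaabccca
   9 |   7 | bbbcaaacbcaabccca
  10 |   1 | bbbcaabbbcaaacbcaabccca
  11 |   8 | bbcaaacbcaabccca
  12 |   2 | bbcaabbbcaaacbcaabccca
  13 |   9 | bcaaacbcaabccca
  14 |   3 | bcaabbbcaaacbcaabccca
  15 |  15 | bcaabccca
  16 |  19 | bccca
  17 |  22 | ca
  18 |  10 | caaacbcaabccca
  19 |   4 | caabbbcaaacbcaabccca
  20 |  16 | caabccca
  21 |  14 | cbcaabccca
  22 |  21 | cca
  23 |  20 | ccca

SA = [23, 11, 5, 17, 12, 6, 0, 18, 13, 7, 1, 8, 2, 9, 3, 15, 19, 22, 10, 4, 16, 14, 21, 20]
i: (SA[i-1],SA[i]) lcp shared
  1: (23,11) 1 'a'
  2: (11,5) 2 'aa'
  3: (5,17) 3 'aab'
  4: (17,12) 2 'aa'
  5: (12,6) 1 'a'
  6: (6,0) 7 'abbbcaa'
  7: (0,18) 2 'ab'
  8: (18,13) 1 'a'
  9: (13,7) 0 ''
  10: (7,1) 6 'bbbcaa'
  11: (1,8) 2 'bb'
  12: (8,2) 5 'bbcaa'
  13: (2,9) 1 'b'
  14: (9,3) 4 'bcaa'
  15: (3,15) 5 'bcaab'
  16: (15,19) 2 'bc'
  17: (19,22) 0 ''
  18: (22,10) 2 'ca'
  19: (10,4) 3 'caa'
  20: (4,16) 4 'caab'
  21: (16,14) 1 'c'
  22: (14,21) 1 'c'
  23: (21,20) 2 'cc'

[0, 1, 2, 3, 2, 1, 7, 2, 1, 0, 6, 2, 5, 1, 4, 5, 2, 0, 2, 3, 4, 1, 1, 2]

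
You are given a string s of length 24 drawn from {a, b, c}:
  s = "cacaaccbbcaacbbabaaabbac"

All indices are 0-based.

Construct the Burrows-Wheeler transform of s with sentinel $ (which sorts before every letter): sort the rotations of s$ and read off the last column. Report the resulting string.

rank  rotation                   last
    0  $cacaaccbbcaacbbabaaabbac  c
    1  aaabbac$cacaaccbbcaacbbab  b
    2  aabbac$cacaaccbbcaacbbaba  a
    3  aacbbabaaabbac$cacaaccbbc  c
    4  aaccbbcaacbbabaaabbac$cac  c
    5  abaaabbac$cacaaccbbcaacbb  b
    6  abbac$cacaaccbbcaacbbabaa  a
    7  ac$cacaaccbbcaacbbabaaabb  b
    8  acaaccbbcaacbbabaaabbac$c  c
    9  acbbabaaabbac$cacaaccbbca  a
   10  accbbcaacbbabaaabbac$caca  a
   11  baaabbac$cacaaccbbcaacbba  a
   12  babaaabbac$cacaaccbbcaacb  b
   13  bac$cacaaccbbcaacbbabaaab  b
   14  bbabaaabbac$cacaaccbbcaac  c
   15  bbac$cacaaccbbcaacbbabaaa  a
   16  bbcaacbbabaaabbac$cacaacc  c
   17  bcaacbbabaaabbac$cacaaccb  b
   18  c$cacaaccbbcaacbbabaaabba  a
   19  caacbbabaaabbac$cacaaccbb  b
   20  caaccbbcaacbbabaaabbac$ca  a
   21  cacaaccbbcaacbbabaaabbac$  $
   22  cbbabaaabbac$cacaaccbbcaa  a
   23  cbbcaacbbabaaabbac$cacaac  c
   24  ccbbcaacbbabaaabbac$cacaa  a

cbaccbabcaaabbcacbaba$aca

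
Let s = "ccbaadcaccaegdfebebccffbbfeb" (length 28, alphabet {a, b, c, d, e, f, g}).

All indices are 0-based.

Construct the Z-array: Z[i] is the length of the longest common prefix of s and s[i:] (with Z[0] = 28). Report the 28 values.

[28, 1, 0, 0, 0, 0, 1, 0, 2, 1, 0, 0, 0, 0, 0, 0, 0, 0, 0, 2, 1, 0, 0, 0, 0, 0, 0, 0]

Z[0]=28
i=1: i≥r, start 0; Z[1]=1 scan→box=[1,2)
i=2: i≥r, start 0; Z[2]=0
i=3: i≥r, start 0; Z[3]=0
i=4: i≥r, start 0; Z[4]=0
i=5: i≥r, start 0; Z[5]=0
i=6: i≥r, start 0; Z[6]=1 scan→box=[6,7)
i=7: i≥r, start 0; Z[7]=0
i=8: i≥r, start 0; Z[8]=2 scan→box=[8,10)
i=9: min(r-i=1, Z[1]=1)=1; Z[9]=1
i=10: i≥r, start 0; Z[10]=0
i=11: i≥r, start 0; Z[11]=0
i=12: i≥r, start 0; Z[12]=0
i=13: i≥r, start 0; Z[13]=0
i=14: i≥r, start 0; Z[14]=0
i=15: i≥r, start 0; Z[15]=0
i=16: i≥r, start 0; Z[16]=0
i=17: i≥r, start 0; Z[17]=0
i=18: i≥r, start 0; Z[18]=0
i=19: i≥r, start 0; Z[19]=2 scan→box=[19,21)
i=20: min(r-i=1, Z[1]=1)=1; Z[20]=1
i=21: i≥r, start 0; Z[21]=0
i=22: i≥r, start 0; Z[22]=0
i=23: i≥r, start 0; Z[23]=0
i=24: i≥r, start 0; Z[24]=0
i=25: i≥r, start 0; Z[25]=0
i=26: i≥r, start 0; Z[26]=0
i=27: i≥r, start 0; Z[27]=0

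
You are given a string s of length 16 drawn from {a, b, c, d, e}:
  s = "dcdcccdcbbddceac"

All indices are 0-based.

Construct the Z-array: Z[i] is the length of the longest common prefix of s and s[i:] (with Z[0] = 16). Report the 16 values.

Z[0]=16
i=1: fresh scan; Z[1]=0
i=2: fresh scan; Z[2]=2 extend→box=[2,4)
i=3: min(r-i=1, Z[1]=0)=0; Z[3]=0
i=4: fresh scan; Z[4]=0
i=5: fresh scan; Z[5]=0
i=6: fresh scan; Z[6]=2 extend→box=[6,8)
i=7: min(r-i=1, Z[1]=0)=0; Z[7]=0
i=8: fresh scan; Z[8]=0
i=9: fresh scan; Z[9]=0
i=10: fresh scan; Z[10]=1 extend→box=[10,11)
i=11: fresh scan; Z[11]=2 extend→box=[11,13)
i=12: min(r-i=1, Z[1]=0)=0; Z[12]=0
i=13: fresh scan; Z[13]=0
i=14: fresh scan; Z[14]=0
i=15: fresh scan; Z[15]=0

[16, 0, 2, 0, 0, 0, 2, 0, 0, 0, 1, 2, 0, 0, 0, 0]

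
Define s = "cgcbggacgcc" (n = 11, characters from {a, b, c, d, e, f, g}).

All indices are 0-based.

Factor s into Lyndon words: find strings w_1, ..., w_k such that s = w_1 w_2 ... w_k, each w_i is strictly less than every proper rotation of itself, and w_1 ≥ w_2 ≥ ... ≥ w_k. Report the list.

["cg", "c", "bgg", "acgcc"]

emit factor 1: 'cg' (i=0, period=2)
emit factor 2: 'c' (i=2, period=1)
emit factor 3: 'bgg' (i=3, period=3)
emit factor 4: 'acgcc' (i=6, period=5)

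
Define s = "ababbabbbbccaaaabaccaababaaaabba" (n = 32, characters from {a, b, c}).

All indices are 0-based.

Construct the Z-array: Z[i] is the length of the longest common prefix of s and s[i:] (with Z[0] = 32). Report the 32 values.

Z[0]=32
i=1: outside box; Z[1]=0
i=2: outside box; Z[2]=2 scan→box=[2,4)
i=3: min(r-i=1, Z[1]=0)=0; Z[3]=0
i=4: outside box; Z[4]=0
i=5: outside box; Z[5]=2 scan→box=[5,7)
i=6: min(r-i=1, Z[1]=0)=0; Z[6]=0
i=7: outside box; Z[7]=0
i=8: outside box; Z[8]=0
i=9: outside box; Z[9]=0
i=10: outside box; Z[10]=0
i=11: outside box; Z[11]=0
i=12: outside box; Z[12]=1 scan→box=[12,13)
i=13: outside box; Z[13]=1 scan→box=[13,14)
i=14: outside box; Z[14]=1 scan→box=[14,15)
i=15: outside box; Z[15]=3 scan→box=[15,18)
i=16: min(r-i=2, Z[1]=0)=0; Z[16]=0
i=17: min(r-i=1, Z[2]=2)=1; Z[17]=1
i=18: outside box; Z[18]=0
i=19: outside box; Z[19]=0
i=20: outside box; Z[20]=1 scan→box=[20,21)
i=21: outside box; Z[21]=4 scan→box=[21,25)
i=22: min(r-i=3, Z[1]=0)=0; Z[22]=0
i=23: min(r-i=2, Z[2]=2)=2; Z[23]=3 scan→box=[23,26)
i=24: min(r-i=2, Z[1]=0)=0; Z[24]=0
i=25: min(r-i=1, Z[2]=2)=1; Z[25]=1
i=26: outside box; Z[26]=1 scan→box=[26,27)
i=27: outside box; Z[27]=1 scan→box=[27,28)
i=28: outside box; Z[28]=2 scan→box=[28,30)
i=29: min(r-i=1, Z[1]=0)=0; Z[29]=0
i=30: outside box; Z[30]=0
i=31: outside box; Z[31]=1 scan→box=[31,32)

[32, 0, 2, 0, 0, 2, 0, 0, 0, 0, 0, 0, 1, 1, 1, 3, 0, 1, 0, 0, 1, 4, 0, 3, 0, 1, 1, 1, 2, 0, 0, 1]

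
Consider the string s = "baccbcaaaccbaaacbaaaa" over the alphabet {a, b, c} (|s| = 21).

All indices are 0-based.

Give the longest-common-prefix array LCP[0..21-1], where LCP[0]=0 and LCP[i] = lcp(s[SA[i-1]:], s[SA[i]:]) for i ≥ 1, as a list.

sorted suffixes:
  #0 SA[0]=20  'a'
  #1 SA[1]=19  'aa'
  #2 SA[2]=18  'aaa'
  #3 SA[3]=17  'aaaa'
  #4 SA[4]=12  'aaacbaaaa'
  #5 SA[5]=6  'aaaccbaaacbaaaa'
  #6 SA[6]=13  'aacbaaaa'
  #7 SA[7]=7  'aaccbaaacbaaaa'
  #8 SA[8]=14  'acbaaaa'
  #9 SA[9]=8  'accbaaacbaaaa'
  #10 SA[10]=1  'accbcaaaccbaaacbaaaa'
  #11 SA[11]=16  'baaaa'
  #12 SA[12]=11  'baaacbaaaa'
  #13 SA[13]=0  'baccbcaaaccbaaacbaaaa'
  #14 SA[14]=4  'bcaaaccbaaacbaaaa'
  #15 SA[15]=5  'caaaccbaaacbaaaa'
  #16 SA[16]=15  'cbaaaa'
  #17 SA[17]=10  'cbaaacbaaaa'
  #18 SA[18]=3  'cbcaaaccbaaacbaaaa'
  #19 SA[19]=9  'ccbaaacbaaaa'
  #20 SA[20]=2  'ccbcaaaccbaaacbaaaa'

SA = [20, 19, 18, 17, 12, 6, 13, 7, 14, 8, 1, 16, 11, 0, 4, 5, 15, 10, 3, 9, 2]
rank  pair      lcp
   1  s[20:],s[19:]  1  'a'
   2  s[19:],s[18:]  2  'aa'
   3  s[18:],s[17:]  3  'aaa'
   4  s[17:],s[12:]  3  'aaa'
   5  s[12:],s[6:]  4  'aaac'
   6  s[6:],s[13:]  2  'aa'
   7  s[13:],s[7:]  3  'aac'
   8  s[7:],s[14:]  1  'a'
   9  s[14:],s[8:]  2  'ac'
  10  s[8:],s[1:]  4  'accb'
  11  s[1:],s[16:]  0  ''
  12  s[16:],s[11:]  4  'baaa'
  13  s[11:],s[0:]  2  'ba'
  14  s[0:],s[4:]  1  'b'
  15  s[4:],s[5:]  0  ''
  16  s[5:],s[15:]  1  'c'
  17  s[15:],s[10:]  5  'cbaaa'
  18  s[10:],s[3:]  2  'cb'
  19  s[3:],s[9:]  1  'c'
  20  s[9:],s[2:]  3  'ccb'

[0, 1, 2, 3, 3, 4, 2, 3, 1, 2, 4, 0, 4, 2, 1, 0, 1, 5, 2, 1, 3]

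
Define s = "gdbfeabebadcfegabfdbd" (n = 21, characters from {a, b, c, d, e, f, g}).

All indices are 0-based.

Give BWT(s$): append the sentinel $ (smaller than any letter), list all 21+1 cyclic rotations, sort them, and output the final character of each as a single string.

degbedaaddbfgafbfbbce$

rank  rotation                last
    0  $gdbfeabebadcfegabfdbd  d
    1  abebadcfegabfdbd$gdbfe  e
    2  abfdbd$gdbfeabebadcfeg  g
    3  adcfegabfdbd$gdbfeabeb  b
    4  badcfegabfdbd$gdbfeabe  e
    5  bd$gdbfeabebadcfegabfd  d
    6  bebadcfegabfdbd$gdbfea  a
    7  bfdbd$gdbfeabebadcfega  a
    8  bfeabebadcfegabfdbd$gd  d
    9  cfegabfdbd$gdbfeabebad  d
   10  d$gdbfeabebadcfegabfdb  b
   11  dbd$gdbfeabebadcfegabf  f
   12  dbfeabebadcfegabfdbd$g  g
   13  dcfegabfdbd$gdbfeabeba  a
   14  eabebadcfegabfdbd$gdbf  f
   15  ebadcfegabfdbd$gdbfeab  b
   16  egabfdbd$gdbfeabebadcf  f
   17  fdbd$gdbfeabebadcfegab  b
   18  feabebadcfegabfdbd$gdb  b
   19  fegabfdbd$gdbfeabebadc  c
   20  gabfdbd$gdbfeabebadcfe  e
   21  gdbfeabebadcfegabfdbd$  $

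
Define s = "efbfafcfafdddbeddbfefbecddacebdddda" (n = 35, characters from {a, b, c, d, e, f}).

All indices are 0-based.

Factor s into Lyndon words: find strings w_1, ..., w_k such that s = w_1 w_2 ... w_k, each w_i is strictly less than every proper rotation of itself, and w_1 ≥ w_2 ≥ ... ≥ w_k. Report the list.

emit factor 1: 'ef' (i=0, period=2)
emit factor 2: 'bf' (i=2, period=2)
emit factor 3: 'afcfafdddbeddbfefbecdd' (i=4, period=22)
emit factor 4: 'acebdddd' (i=26, period=8)
emit factor 5: 'a' (i=34, period=1)

["ef", "bf", "afcfafdddbeddbfefbecdd", "acebdddd", "a"]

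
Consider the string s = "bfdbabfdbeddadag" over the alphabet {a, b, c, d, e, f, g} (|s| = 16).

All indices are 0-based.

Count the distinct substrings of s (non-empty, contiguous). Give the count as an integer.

119

rank→(start, suffix):
  0 → (4, 'abfdbeddadag')
  1 → (12, 'adag')
  2 → (14, 'ag')
  3 → (3, 'babfdbeddadag')
  4 → (8, 'beddadag')
  5 → (0, 'bfdbabfdbeddadag')
  6 → (5, 'bfdbeddadag')
  7 → (11, 'dadag')
  8 → (13, 'dag')
  9 → (2, 'dbabfdbeddadag')
  10 → (7, 'dbeddadag')
  11 → (10, 'ddadag')
  12 → (9, 'eddadag')
  13 → (1, 'fdbabfdbeddadag')
  14 → (6, 'fdbeddadag')
  15 → (15, 'g')

SA = [4, 12, 14, 3, 8, 0, 5, 11, 13, 2, 7, 10, 9, 1, 6, 15]
[i] adj suffixes → lcp
  [1] 4/12 → 1 ('a')
  [2] 12/14 → 1 ('a')
  [3] 14/3 → 0 ('')
  [4] 3/8 → 1 ('b')
  [5] 8/0 → 1 ('b')
  [6] 0/5 → 4 ('bfdb')
  [7] 5/11 → 0 ('')
  [8] 11/13 → 2 ('da')
  [9] 13/2 → 1 ('d')
  [10] 2/7 → 2 ('db')
  [11] 7/10 → 1 ('d')
  [12] 10/9 → 0 ('')
  [13] 9/1 → 0 ('')
  [14] 1/6 → 3 ('fdb')
  [15] 6/15 → 0 ('')

n(n+1)/2 = 16·17/2 = 136
Σ LCP = 0 + 1 + 1 + 0 + 1 + 1 + 4 + 0 + 2 + 1 + 2 + 1 + 0 + 0 + 3 + 0 = 17
distinct = 136 − 17 = 119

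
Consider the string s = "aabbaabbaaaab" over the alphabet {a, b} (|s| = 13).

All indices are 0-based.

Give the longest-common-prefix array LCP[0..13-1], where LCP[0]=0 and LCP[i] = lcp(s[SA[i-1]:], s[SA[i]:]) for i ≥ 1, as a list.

[0, 3, 2, 3, 6, 1, 2, 5, 0, 1, 3, 1, 4]

sorted suffixes:
  #0 SA[0]=8  'aaaab'
  #1 SA[1]=9  'aaab'
  #2 SA[2]=10  'aab'
  #3 SA[3]=4  'aabbaaaab'
  #4 SA[4]=0  'aabbaabbaaaab'
  #5 SA[5]=11  'ab'
  #6 SA[6]=5  'abbaaaab'
  #7 SA[7]=1  'abbaabbaaaab'
  #8 SA[8]=12  'b'
  #9 SA[9]=7  'baaaab'
  #10 SA[10]=3  'baabbaaaab'
  #11 SA[11]=6  'bbaaaab'
  #12 SA[12]=2  'bbaabbaaaab'

SA = [8, 9, 10, 4, 0, 11, 5, 1, 12, 7, 3, 6, 2]
rank  pair      lcp
   1  s[8:],s[9:]  3  'aaa'
   2  s[9:],s[10:]  2  'aa'
   3  s[10:],s[4:]  3  'aab'
   4  s[4:],s[0:]  6  'aabbaa'
   5  s[0:],s[11:]  1  'a'
   6  s[11:],s[5:]  2  'ab'
   7  s[5:],s[1:]  5  'abbaa'
   8  s[1:],s[12:]  0  ''
   9  s[12:],s[7:]  1  'b'
  10  s[7:],s[3:]  3  'baa'
  11  s[3:],s[6:]  1  'b'
  12  s[6:],s[2:]  4  'bbaa'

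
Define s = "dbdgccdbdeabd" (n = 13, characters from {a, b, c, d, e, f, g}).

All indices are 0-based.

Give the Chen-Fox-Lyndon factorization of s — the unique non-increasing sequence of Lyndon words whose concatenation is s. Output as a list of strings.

emit factor 1: 'd' (i=0, period=1)
emit factor 2: 'bdgccd' (i=1, period=6)
emit factor 3: 'bde' (i=7, period=3)
emit factor 4: 'abd' (i=10, period=3)

["d", "bdgccd", "bde", "abd"]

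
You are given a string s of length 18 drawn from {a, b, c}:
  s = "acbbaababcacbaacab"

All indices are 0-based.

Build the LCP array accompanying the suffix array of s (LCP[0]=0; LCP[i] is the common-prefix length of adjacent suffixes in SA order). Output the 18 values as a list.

[0, 2, 1, 2, 2, 1, 2, 3, 0, 1, 3, 2, 1, 1, 0, 2, 1, 2]

rank | idx | suffix
   0 |   4 | aababcacbaacab
   1 |  13 | aacab
   2 |  16 | ab
   3 |   5 | ababcacbaacab
   4 |   7 | abcacbaacab
   5 |  14 | acab
   6 |  10 | acbaacab
   7 |   0 | acbbaababcacbaacab
   8 |  17 | b
   9 |   3 | baababcacbaacab
  10 |  12 | baacab
  11 |   6 | babcacbaacab
  12 |   2 | bbaababcacbaacab
  13 |   8 | bcacbaacab
  14 |  15 | cab
  15 |   9 | cacbaacab
  16 |  11 | cbaacab
  17 |   1 | cbbaababcacbaacab

SA = [4, 13, 16, 5, 7, 14, 10, 0, 17, 3, 12, 6, 2, 8, 15, 9, 11, 1]
i: (SA[i-1],SA[i]) lcp shared
  1: (4,13) 2 'aa'
  2: (13,16) 1 'a'
  3: (16,5) 2 'ab'
  4: (5,7) 2 'ab'
  5: (7,14) 1 'a'
  6: (14,10) 2 'ac'
  7: (10,0) 3 'acb'
  8: (0,17) 0 ''
  9: (17,3) 1 'b'
  10: (3,12) 3 'baa'
  11: (12,6) 2 'ba'
  12: (6,2) 1 'b'
  13: (2,8) 1 'b'
  14: (8,15) 0 ''
  15: (15,9) 2 'ca'
  16: (9,11) 1 'c'
  17: (11,1) 2 'cb'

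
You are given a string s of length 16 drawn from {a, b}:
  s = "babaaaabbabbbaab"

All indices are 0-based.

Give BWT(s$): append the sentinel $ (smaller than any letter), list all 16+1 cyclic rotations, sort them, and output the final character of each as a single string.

bbabaababaab$bbaa

rank  rotation           last
    0  $babaaaabbabbbaab  b
    1  aaaabbabbbaab$bab  b
    2  aaabbabbbaab$baba  a
    3  aab$babaaaabbabbb  b
    4  aabbabbbaab$babaa  a
    5  ab$babaaaabbabbba  a
    6  abaaaabbabbbaab$b  b
    7  abbabbbaab$babaaa  a
    8  abbbaab$babaaaabb  b
    9  b$babaaaabbabbbaa  a
   10  baaaabbabbbaab$ba  a
   11  baab$babaaaabbabb  b
   12  babaaaabbabbbaab$  $
   13  babbbaab$babaaaab  b
   14  bbaab$babaaaabbab  b
   15  bbabbbaab$babaaaa  a
   16  bbbaab$babaaaabba  a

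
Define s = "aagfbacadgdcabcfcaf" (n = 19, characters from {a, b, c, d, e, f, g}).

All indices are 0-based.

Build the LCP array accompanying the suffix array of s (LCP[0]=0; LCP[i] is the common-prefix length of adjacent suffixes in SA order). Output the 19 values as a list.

[0, 1, 1, 1, 1, 1, 0, 1, 0, 2, 2, 1, 0, 1, 0, 1, 1, 0, 1]

rank→(start, suffix):
  0 → (0, 'aagfbacadgdcabcfcaf')
  1 → (12, 'abcfcaf')
  2 → (5, 'acadgdcabcfcaf')
  3 → (7, 'adgdcabcfcaf')
  4 → (17, 'af')
  5 → (1, 'agfbacadgdcabcfcaf')
  6 → (4, 'bacadgdcabcfcaf')
  7 → (13, 'bcfcaf')
  8 → (11, 'cabcfcaf')
  9 → (6, 'cadgdcabcfcaf')
  10 → (16, 'caf')
  11 → (14, 'cfcaf')
  12 → (10, 'dcabcfcaf')
  13 → (8, 'dgdcabcfcaf')
  14 → (18, 'f')
  15 → (3, 'fbacadgdcabcfcaf')
  16 → (15, 'fcaf')
  17 → (9, 'gdcabcfcaf')
  18 → (2, 'gfbacadgdcabcfcaf')

SA = [0, 12, 5, 7, 17, 1, 4, 13, 11, 6, 16, 14, 10, 8, 18, 3, 15, 9, 2]
i: (SA[i-1],SA[i]) lcp shared
  1: (0,12) 1 'a'
  2: (12,5) 1 'a'
  3: (5,7) 1 'a'
  4: (7,17) 1 'a'
  5: (17,1) 1 'a'
  6: (1,4) 0 ''
  7: (4,13) 1 'b'
  8: (13,11) 0 ''
  9: (11,6) 2 'ca'
  10: (6,16) 2 'ca'
  11: (16,14) 1 'c'
  12: (14,10) 0 ''
  13: (10,8) 1 'd'
  14: (8,18) 0 ''
  15: (18,3) 1 'f'
  16: (3,15) 1 'f'
  17: (15,9) 0 ''
  18: (9,2) 1 'g'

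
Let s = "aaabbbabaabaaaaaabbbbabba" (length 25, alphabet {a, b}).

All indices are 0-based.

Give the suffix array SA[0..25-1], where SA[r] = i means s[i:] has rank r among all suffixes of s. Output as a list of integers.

rank | idx | suffix
   0 |  24 | a
   1 |  11 | aaaaaabbbbabba
   2 |  12 | aaaaabbbbabba
   3 |  13 | aaaabbbbabba
   4 |   0 | aaabbbabaabaaaaaabbbbabba
   5 |  14 | aaabbbbabba
   6 |   8 | aabaaaaaabbbbabba
   7 |   1 | aabbbabaabaaaaaabbbbabba
   8 |  15 | aabbbbabba
   9 |   9 | abaaaaaabbbbabba
  10 |   6 | abaabaaaaaabbbbabba
  11 |  21 | abba
  12 |   2 | abbbabaabaaaaaabbbbabba
  13 |  16 | abbbbabba
  14 |  23 | ba
  15 |  10 | baaaaaabbbbabba
  16 |   7 | baabaaaaaabbbbabba
  17 |   5 | babaabaaaaaabbbbabba
  18 |  20 | babba
  19 |  22 | bba
  20 |   4 | bbabaabaaaaaabbbbabba
  21 |  19 | bbabba
  22 |   3 | bbbabaabaaaaaabbbbabba
  23 |  18 | bbbabba
  24 |  17 | bbbbabba

[24, 11, 12, 13, 0, 14, 8, 1, 15, 9, 6, 21, 2, 16, 23, 10, 7, 5, 20, 22, 4, 19, 3, 18, 17]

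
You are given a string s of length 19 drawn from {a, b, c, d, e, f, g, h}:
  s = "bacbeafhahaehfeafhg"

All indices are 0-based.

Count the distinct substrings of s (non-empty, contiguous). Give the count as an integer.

171

sorted suffixes:
  #0 SA[0]=1  'acbeafhahaehfeafhg'
  #1 SA[1]=10  'aehfeafhg'
  #2 SA[2]=5  'afhahaehfeafhg'
  #3 SA[3]=15  'afhg'
  #4 SA[4]=8  'ahaehfeafhg'
  #5 SA[5]=0  'bacbeafhahaehfeafhg'
  #6 SA[6]=3  'beafhahaehfeafhg'
  #7 SA[7]=2  'cbeafhahaehfeafhg'
  #8 SA[8]=4  'eafhahaehfeafhg'
  #9 SA[9]=14  'eafhg'
  #10 SA[10]=11  'ehfeafhg'
  #11 SA[11]=13  'feafhg'
  #12 SA[12]=6  'fhahaehfeafhg'
  #13 SA[13]=16  'fhg'
  #14 SA[14]=18  'g'
  #15 SA[15]=9  'haehfeafhg'
  #16 SA[16]=7  'hahaehfeafhg'
  #17 SA[17]=12  'hfeafhg'
  #18 SA[18]=17  'hg'

SA = [1, 10, 5, 15, 8, 0, 3, 2, 4, 14, 11, 13, 6, 16, 18, 9, 7, 12, 17]
[i] adj suffixes → lcp
  [1] 1/10 → 1 ('a')
  [2] 10/5 → 1 ('a')
  [3] 5/15 → 3 ('afh')
  [4] 15/8 → 1 ('a')
  [5] 8/0 → 0 ('')
  [6] 0/3 → 1 ('b')
  [7] 3/2 → 0 ('')
  [8] 2/4 → 0 ('')
  [9] 4/14 → 4 ('eafh')
  [10] 14/11 → 1 ('e')
  [11] 11/13 → 0 ('')
  [12] 13/6 → 1 ('f')
  [13] 6/16 → 2 ('fh')
  [14] 16/18 → 0 ('')
  [15] 18/9 → 0 ('')
  [16] 9/7 → 2 ('ha')
  [17] 7/12 → 1 ('h')
  [18] 12/17 → 1 ('h')

n(n+1)/2 = 19·20/2 = 190
Σ LCP = 0 + 1 + 1 + 3 + 1 + 0 + 1 + 0 + 0 + 4 + 1 + 0 + 1 + 2 + 0 + 0 + 2 + 1 + 1 = 19
distinct = 190 − 19 = 171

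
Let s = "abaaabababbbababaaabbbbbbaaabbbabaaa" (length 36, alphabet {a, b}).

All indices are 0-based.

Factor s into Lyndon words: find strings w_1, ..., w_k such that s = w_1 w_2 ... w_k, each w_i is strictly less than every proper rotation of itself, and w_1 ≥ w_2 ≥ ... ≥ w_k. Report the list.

["ab", "aaabababbbababaaabbbbbbaaabbbab", "a", "a", "a"]

emit factor 1: 'ab' (i=0, period=2)
emit factor 2: 'aaabababbbababaaabbbbbbaaabbbab' (i=2, period=31)
emit factor 3: 'a' (i=33, period=1)
emit factor 4: 'a' (i=34, period=1)
emit factor 5: 'a' (i=35, period=1)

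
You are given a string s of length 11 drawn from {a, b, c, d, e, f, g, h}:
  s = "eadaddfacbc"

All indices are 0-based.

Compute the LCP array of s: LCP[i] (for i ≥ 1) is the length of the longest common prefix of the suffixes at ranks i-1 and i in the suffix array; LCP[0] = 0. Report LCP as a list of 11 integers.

[0, 1, 2, 0, 0, 1, 0, 1, 1, 0, 0]

rank | idx | suffix
   0 |   7 | acbc
   1 |   1 | adaddfacbc
   2 |   3 | addfacbc
   3 |   9 | bc
   4 |  10 | c
   5 |   8 | cbc
   6 |   2 | daddfacbc
   7 |   4 | ddfacbc
   8 |   5 | dfacbc
   9 |   0 | eadaddfacbc
  10 |   6 | facbc

SA = [7, 1, 3, 9, 10, 8, 2, 4, 5, 0, 6]
rank  pair      lcp
   1  s[7:],s[1:]  1  'a'
   2  s[1:],s[3:]  2  'ad'
   3  s[3:],s[9:]  0  ''
   4  s[9:],s[10:]  0  ''
   5  s[10:],s[8:]  1  'c'
   6  s[8:],s[2:]  0  ''
   7  s[2:],s[4:]  1  'd'
   8  s[4:],s[5:]  1  'd'
   9  s[5:],s[0:]  0  ''
  10  s[0:],s[6:]  0  ''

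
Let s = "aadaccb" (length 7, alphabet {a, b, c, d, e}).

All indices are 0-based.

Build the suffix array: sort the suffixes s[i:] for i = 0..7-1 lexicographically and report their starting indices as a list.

rank | idx | suffix
   0 |   0 | aadaccb
   1 |   3 | accb
   2 |   1 | adaccb
   3 |   6 | b
   4 |   5 | cb
   5 |   4 | ccb
   6 |   2 | daccb

[0, 3, 1, 6, 5, 4, 2]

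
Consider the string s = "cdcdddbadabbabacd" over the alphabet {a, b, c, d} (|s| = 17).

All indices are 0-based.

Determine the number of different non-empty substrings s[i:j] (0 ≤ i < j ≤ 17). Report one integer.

rank→(start, suffix):
  0 → (12, 'abacd')
  1 → (9, 'abbabacd')
  2 → (14, 'acd')
  3 → (7, 'adabbabacd')
  4 → (11, 'babacd')
  5 → (13, 'bacd')
  6 → (6, 'badabbabacd')
  7 → (10, 'bbabacd')
  8 → (15, 'cd')
  9 → (0, 'cdcdddbadabbabacd')
  10 → (2, 'cdddbadabbabacd')
  11 → (16, 'd')
  12 → (8, 'dabbabacd')
  13 → (5, 'dbadabbabacd')
  14 → (1, 'dcdddbadabbabacd')
  15 → (4, 'ddbadabbabacd')
  16 → (3, 'dddbadabbabacd')

SA = [12, 9, 14, 7, 11, 13, 6, 10, 15, 0, 2, 16, 8, 5, 1, 4, 3]
[i] adj suffixes → lcp
  [1] 12/9 → 2 ('ab')
  [2] 9/14 → 1 ('a')
  [3] 14/7 → 1 ('a')
  [4] 7/11 → 0 ('')
  [5] 11/13 → 2 ('ba')
  [6] 13/6 → 2 ('ba')
  [7] 6/10 → 1 ('b')
  [8] 10/15 → 0 ('')
  [9] 15/0 → 2 ('cd')
  [10] 0/2 → 2 ('cd')
  [11] 2/16 → 0 ('')
  [12] 16/8 → 1 ('d')
  [13] 8/5 → 1 ('d')
  [14] 5/1 → 1 ('d')
  [15] 1/4 → 1 ('d')
  [16] 4/3 → 2 ('dd')

n(n+1)/2 = 17·18/2 = 153
Σ LCP = 0 + 2 + 1 + 1 + 0 + 2 + 2 + 1 + 0 + 2 + 2 + 0 + 1 + 1 + 1 + 1 + 2 = 19
distinct = 153 − 19 = 134

134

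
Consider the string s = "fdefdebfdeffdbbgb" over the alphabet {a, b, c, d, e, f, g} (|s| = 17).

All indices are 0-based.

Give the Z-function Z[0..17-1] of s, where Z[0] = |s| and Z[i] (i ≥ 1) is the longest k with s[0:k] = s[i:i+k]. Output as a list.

[17, 0, 0, 3, 0, 0, 0, 4, 0, 0, 1, 2, 0, 0, 0, 0, 0]

Z[0]=17
i=1: fresh scan; Z[1]=0
i=2: fresh scan; Z[2]=0
i=3: fresh scan; Z[3]=3 extend→box=[3,6)
i=4: min(r-i=2, Z[1]=0)=0; Z[4]=0
i=5: min(r-i=1, Z[2]=0)=0; Z[5]=0
i=6: fresh scan; Z[6]=0
i=7: fresh scan; Z[7]=4 extend→box=[7,11)
i=8: min(r-i=3, Z[1]=0)=0; Z[8]=0
i=9: min(r-i=2, Z[2]=0)=0; Z[9]=0
i=10: min(r-i=1, Z[3]=3)=1; Z[10]=1
i=11: fresh scan; Z[11]=2 extend→box=[11,13)
i=12: min(r-i=1, Z[1]=0)=0; Z[12]=0
i=13: fresh scan; Z[13]=0
i=14: fresh scan; Z[14]=0
i=15: fresh scan; Z[15]=0
i=16: fresh scan; Z[16]=0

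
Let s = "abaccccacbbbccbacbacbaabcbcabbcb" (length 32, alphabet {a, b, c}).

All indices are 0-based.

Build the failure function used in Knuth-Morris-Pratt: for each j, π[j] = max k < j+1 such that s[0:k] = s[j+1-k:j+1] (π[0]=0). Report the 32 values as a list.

[0, 0, 1, 0, 0, 0, 0, 1, 0, 0, 0, 0, 0, 0, 0, 1, 0, 0, 1, 0, 0, 1, 1, 2, 0, 0, 0, 1, 2, 0, 0, 0]

π[0] = 0
j=1 s[j]='b': π[1]=0 (border '')
j=2 s[j]='a': π[2]=1 (border 'a')
j=3 s[j]='c': k: 1→0; π[3]=0 (border '')
j=4 s[j]='c': π[4]=0 (border '')
j=5 s[j]='c': π[5]=0 (border '')
j=6 s[j]='c': π[6]=0 (border '')
j=7 s[j]='a': π[7]=1 (border 'a')
j=8 s[j]='c': k: 1→0; π[8]=0 (border '')
j=9 s[j]='b': π[9]=0 (border '')
j=10 s[j]='b': π[10]=0 (border '')
j=11 s[j]='b': π[11]=0 (border '')
j=12 s[j]='c': π[12]=0 (border '')
j=13 s[j]='c': π[13]=0 (border '')
j=14 s[j]='b': π[14]=0 (border '')
j=15 s[j]='a': π[15]=1 (border 'a')
j=16 s[j]='c': k: 1→0; π[16]=0 (border '')
j=17 s[j]='b': π[17]=0 (border '')
j=18 s[j]='a': π[18]=1 (border 'a')
j=19 s[j]='c': k: 1→0; π[19]=0 (border '')
j=20 s[j]='b': π[20]=0 (border '')
j=21 s[j]='a': π[21]=1 (border 'a')
j=22 s[j]='a': k: 1→0; π[22]=1 (border 'a')
j=23 s[j]='b': π[23]=2 (border 'ab')
j=24 s[j]='c': k: 2→0; π[24]=0 (border '')
j=25 s[j]='b': π[25]=0 (border '')
j=26 s[j]='c': π[26]=0 (border '')
j=27 s[j]='a': π[27]=1 (border 'a')
j=28 s[j]='b': π[28]=2 (border 'ab')
j=29 s[j]='b': k: 2→0; π[29]=0 (border '')
j=30 s[j]='c': π[30]=0 (border '')
j=31 s[j]='b': π[31]=0 (border '')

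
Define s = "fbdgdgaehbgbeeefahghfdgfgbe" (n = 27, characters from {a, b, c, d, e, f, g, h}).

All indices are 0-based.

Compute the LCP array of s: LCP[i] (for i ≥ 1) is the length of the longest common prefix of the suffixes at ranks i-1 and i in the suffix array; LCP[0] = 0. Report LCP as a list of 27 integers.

[0, 1, 0, 1, 2, 1, 0, 2, 2, 0, 1, 2, 1, 1, 0, 1, 1, 1, 0, 1, 3, 1, 1, 1, 0, 1, 1]

sorted suffixes:
  #0 SA[0]=6  'aehbgbeeefahghfdgfgbe'
  #1 SA[1]=16  'ahghfdgfgbe'
  #2 SA[2]=1  'bdgdgaehbgbeeefahghfdgfgbe'
  #3 SA[3]=25  'be'
  #4 SA[4]=11  'beeefahghfdgfgbe'
  #5 SA[5]=9  'bgbeeefahghfdgfgbe'
  #6 SA[6]=4  'dgaehbgbeeefahghfdgfgbe'
  #7 SA[7]=2  'dgdgaehbgbeeefahghfdgfgbe'
  #8 SA[8]=21  'dgfgbe'
  #9 SA[9]=26  'e'
  #10 SA[10]=12  'eeefahghfdgfgbe'
  #11 SA[11]=13  'eefahghfdgfgbe'
  #12 SA[12]=14  'efahghfdgfgbe'
  #13 SA[13]=7  'ehbgbeeefahghfdgfgbe'
  #14 SA[14]=15  'fahghfdgfgbe'
  #15 SA[15]=0  'fbdgdgaehbgbeeefahghfdgfgbe'
  #16 SA[16]=20  'fdgfgbe'
  #17 SA[17]=23  'fgbe'
  #18 SA[18]=5  'gaehbgbeeefahghfdgfgbe'
  #19 SA[19]=24  'gbe'
  #20 SA[20]=10  'gbeeefahghfdgfgbe'
  #21 SA[21]=3  'gdgaehbgbeeefahghfdgfgbe'
  #22 SA[22]=22  'gfgbe'
  #23 SA[23]=18  'ghfdgfgbe'
  #24 SA[24]=8  'hbgbeeefahghfdgfgbe'
  #25 SA[25]=19  'hfdgfgbe'
  #26 SA[26]=17  'hghfdgfgbe'

SA = [6, 16, 1, 25, 11, 9, 4, 2, 21, 26, 12, 13, 14, 7, 15, 0, 20, 23, 5, 24, 10, 3, 22, 18, 8, 19, 17]
[i] adj suffixes → lcp
  [1] 6/16 → 1 ('a')
  [2] 16/1 → 0 ('')
  [3] 1/25 → 1 ('b')
  [4] 25/11 → 2 ('be')
  [5] 11/9 → 1 ('b')
  [6] 9/4 → 0 ('')
  [7] 4/2 → 2 ('dg')
  [8] 2/21 → 2 ('dg')
  [9] 21/26 → 0 ('')
  [10] 26/12 → 1 ('e')
  [11] 12/13 → 2 ('ee')
  [12] 13/14 → 1 ('e')
  [13] 14/7 → 1 ('e')
  [14] 7/15 → 0 ('')
  [15] 15/0 → 1 ('f')
  [16] 0/20 → 1 ('f')
  [17] 20/23 → 1 ('f')
  [18] 23/5 → 0 ('')
  [19] 5/24 → 1 ('g')
  [20] 24/10 → 3 ('gbe')
  [21] 10/3 → 1 ('g')
  [22] 3/22 → 1 ('g')
  [23] 22/18 → 1 ('g')
  [24] 18/8 → 0 ('')
  [25] 8/19 → 1 ('h')
  [26] 19/17 → 1 ('h')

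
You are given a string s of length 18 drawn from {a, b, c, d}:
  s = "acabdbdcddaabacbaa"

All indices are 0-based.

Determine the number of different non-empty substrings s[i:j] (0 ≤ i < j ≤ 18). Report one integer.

rank→(start, suffix):
  0 → (17, 'a')
  1 → (16, 'aa')
  2 → (10, 'aabacbaa')
  3 → (11, 'abacbaa')
  4 → (2, 'abdbdcddaabacbaa')
  5 → (0, 'acabdbdcddaabacbaa')
  6 → (13, 'acbaa')
  7 → (15, 'baa')
  8 → (12, 'bacbaa')
  9 → (3, 'bdbdcddaabacbaa')
  10 → (5, 'bdcddaabacbaa')
  11 → (1, 'cabdbdcddaabacbaa')
  12 → (14, 'cbaa')
  13 → (7, 'cddaabacbaa')
  14 → (9, 'daabacbaa')
  15 → (4, 'dbdcddaabacbaa')
  16 → (6, 'dcddaabacbaa')
  17 → (8, 'ddaabacbaa')

SA = [17, 16, 10, 11, 2, 0, 13, 15, 12, 3, 5, 1, 14, 7, 9, 4, 6, 8]
[i] adj suffixes → lcp
  [1] 17/16 → 1 ('a')
  [2] 16/10 → 2 ('aa')
  [3] 10/11 → 1 ('a')
  [4] 11/2 → 2 ('ab')
  [5] 2/0 → 1 ('a')
  [6] 0/13 → 2 ('ac')
  [7] 13/15 → 0 ('')
  [8] 15/12 → 2 ('ba')
  [9] 12/3 → 1 ('b')
  [10] 3/5 → 2 ('bd')
  [11] 5/1 → 0 ('')
  [12] 1/14 → 1 ('c')
  [13] 14/7 → 1 ('c')
  [14] 7/9 → 0 ('')
  [15] 9/4 → 1 ('d')
  [16] 4/6 → 1 ('d')
  [17] 6/8 → 1 ('d')

n(n+1)/2 = 18·19/2 = 171
Σ LCP = 0 + 1 + 2 + 1 + 2 + 1 + 2 + 0 + 2 + 1 + 2 + 0 + 1 + 1 + 0 + 1 + 1 + 1 = 19
distinct = 171 − 19 = 152

152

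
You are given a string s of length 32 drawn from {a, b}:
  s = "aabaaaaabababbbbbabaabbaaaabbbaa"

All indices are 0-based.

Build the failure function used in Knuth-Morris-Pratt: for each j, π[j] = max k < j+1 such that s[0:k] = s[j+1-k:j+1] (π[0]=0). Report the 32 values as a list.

[0, 1, 0, 1, 2, 2, 2, 2, 3, 4, 0, 1, 0, 0, 0, 0, 0, 1, 0, 1, 2, 3, 0, 1, 2, 2, 2, 3, 0, 0, 1, 2]

π[0] = 0
j=1 s[j]='a': π[1]=1 (border 'a')
j=2 s[j]='b': k: 1→0; π[2]=0 (border '')
j=3 s[j]='a': π[3]=1 (border 'a')
j=4 s[j]='a': π[4]=2 (border 'aa')
j=5 s[j]='a': k: 2→1; π[5]=2 (border 'aa')
j=6 s[j]='a': k: 2→1; π[6]=2 (border 'aa')
j=7 s[j]='a': k: 2→1; π[7]=2 (border 'aa')
j=8 s[j]='b': π[8]=3 (border 'aab')
j=9 s[j]='a': π[9]=4 (border 'aaba')
j=10 s[j]='b': k: 4→1→0; π[10]=0 (border '')
j=11 s[j]='a': π[11]=1 (border 'a')
j=12 s[j]='b': k: 1→0; π[12]=0 (border '')
j=13 s[j]='b': π[13]=0 (border '')
j=14 s[j]='b': π[14]=0 (border '')
j=15 s[j]='b': π[15]=0 (border '')
j=16 s[j]='b': π[16]=0 (border '')
j=17 s[j]='a': π[17]=1 (border 'a')
j=18 s[j]='b': k: 1→0; π[18]=0 (border '')
j=19 s[j]='a': π[19]=1 (border 'a')
j=20 s[j]='a': π[20]=2 (border 'aa')
j=21 s[j]='b': π[21]=3 (border 'aab')
j=22 s[j]='b': k: 3→0; π[22]=0 (border '')
j=23 s[j]='a': π[23]=1 (border 'a')
j=24 s[j]='a': π[24]=2 (border 'aa')
j=25 s[j]='a': k: 2→1; π[25]=2 (border 'aa')
j=26 s[j]='a': k: 2→1; π[26]=2 (border 'aa')
j=27 s[j]='b': π[27]=3 (border 'aab')
j=28 s[j]='b': k: 3→0; π[28]=0 (border '')
j=29 s[j]='b': π[29]=0 (border '')
j=30 s[j]='a': π[30]=1 (border 'a')
j=31 s[j]='a': π[31]=2 (border 'aa')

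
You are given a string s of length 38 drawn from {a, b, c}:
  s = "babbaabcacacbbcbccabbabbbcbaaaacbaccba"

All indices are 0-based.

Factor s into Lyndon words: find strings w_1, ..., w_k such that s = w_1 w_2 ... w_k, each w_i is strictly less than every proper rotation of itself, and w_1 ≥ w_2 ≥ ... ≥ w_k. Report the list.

emit factor 1: 'b' (i=0, period=1)
emit factor 2: 'abb' (i=1, period=3)
emit factor 3: 'aabcacacbbcbccabbabbbcb' (i=4, period=23)
emit factor 4: 'aaaacbaccb' (i=27, period=10)
emit factor 5: 'a' (i=37, period=1)

["b", "abb", "aabcacacbbcbccabbabbbcb", "aaaacbaccb", "a"]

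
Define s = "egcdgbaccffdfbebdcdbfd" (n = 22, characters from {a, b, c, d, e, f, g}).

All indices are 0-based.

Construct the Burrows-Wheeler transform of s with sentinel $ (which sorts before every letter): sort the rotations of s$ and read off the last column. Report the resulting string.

rank  rotation                 last
    0  $egcdgbaccffdfbebdcdbfd  d
    1  accffdfbebdcdbfd$egcdgb  b
    2  baccffdfbebdcdbfd$egcdg  g
    3  bdcdbfd$egcdgbaccffdfbe  e
    4  bebdcdbfd$egcdgbaccffdf  f
    5  bfd$egcdgbaccffdfbebdcd  d
    6  ccffdfbebdcdbfd$egcdgba  a
    7  cdbfd$egcdgbaccffdfbebd  d
    8  cdgbaccffdfbebdcdbfd$eg  g
    9  cffdfbebdcdbfd$egcdgbac  c
   10  d$egcdgbaccffdfbebdcdbf  f
   11  dbfd$egcdgbaccffdfbebdc  c
   12  dcdbfd$egcdgbaccffdfbeb  b
   13  dfbebdcdbfd$egcdgbaccff  f
   14  dgbaccffdfbebdcdbfd$egc  c
   15  ebdcdbfd$egcdgbaccffdfb  b
   16  egcdgbaccffdfbebdcdbfd$  $
   17  fbebdcdbfd$egcdgbaccffd  d
   18  fd$egcdgbaccffdfbebdcdb  b
   19  fdfbebdcdbfd$egcdgbaccf  f
   20  ffdfbebdcdbfd$egcdgbacc  c
   21  gbaccffdfbebdcdbfd$egcd  d
   22  gcdgbaccffdfbebdcdbfd$e  e

dbgefdadgcfcbfcb$dbfcde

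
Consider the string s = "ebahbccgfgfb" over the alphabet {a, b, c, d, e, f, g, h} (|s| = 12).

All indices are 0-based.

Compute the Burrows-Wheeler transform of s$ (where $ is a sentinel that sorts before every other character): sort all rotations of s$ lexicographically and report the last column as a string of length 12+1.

rank  rotation       last
    0  $ebahbccgfgfb  b
    1  ahbccgfgfb$eb  b
    2  b$ebahbccgfgf  f
    3  bahbccgfgfb$e  e
    4  bccgfgfb$ebah  h
    5  ccgfgfb$ebahb  b
    6  cgfgfb$ebahbc  c
    7  ebahbccgfgfb$  $
    8  fb$ebahbccgfg  g
    9  fgfb$ebahbccg  g
   10  gfb$ebahbccgf  f
   11  gfgfb$ebahbcc  c
   12  hbccgfgfb$eba  a

bbfehbc$ggfca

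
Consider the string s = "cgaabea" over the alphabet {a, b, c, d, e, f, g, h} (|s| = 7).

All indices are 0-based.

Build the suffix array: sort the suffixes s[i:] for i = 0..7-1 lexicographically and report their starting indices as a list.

rank→(start, suffix):
  0 → (6, 'a')
  1 → (2, 'aabea')
  2 → (3, 'abea')
  3 → (4, 'bea')
  4 → (0, 'cgaabea')
  5 → (5, 'ea')
  6 → (1, 'gaabea')

[6, 2, 3, 4, 0, 5, 1]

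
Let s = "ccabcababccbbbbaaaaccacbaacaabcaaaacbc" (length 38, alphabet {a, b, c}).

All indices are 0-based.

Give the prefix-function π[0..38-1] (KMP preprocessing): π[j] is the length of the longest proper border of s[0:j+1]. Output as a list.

π[0] = 0
j=1 s[j]='c': π[1]=1 (border 'c')
j=2 s[j]='a': k: 1→0; π[2]=0 (border '')
j=3 s[j]='b': π[3]=0 (border '')
j=4 s[j]='c': π[4]=1 (border 'c')
j=5 s[j]='a': k: 1→0; π[5]=0 (border '')
j=6 s[j]='b': π[6]=0 (border '')
j=7 s[j]='a': π[7]=0 (border '')
j=8 s[j]='b': π[8]=0 (border '')
j=9 s[j]='c': π[9]=1 (border 'c')
j=10 s[j]='c': π[10]=2 (border 'cc')
j=11 s[j]='b': k: 2→1→0; π[11]=0 (border '')
j=12 s[j]='b': π[12]=0 (border '')
j=13 s[j]='b': π[13]=0 (border '')
j=14 s[j]='b': π[14]=0 (border '')
j=15 s[j]='a': π[15]=0 (border '')
j=16 s[j]='a': π[16]=0 (border '')
j=17 s[j]='a': π[17]=0 (border '')
j=18 s[j]='a': π[18]=0 (border '')
j=19 s[j]='c': π[19]=1 (border 'c')
j=20 s[j]='c': π[20]=2 (border 'cc')
j=21 s[j]='a': π[21]=3 (border 'cca')
j=22 s[j]='c': k: 3→0; π[22]=1 (border 'c')
j=23 s[j]='b': k: 1→0; π[23]=0 (border '')
j=24 s[j]='a': π[24]=0 (border '')
j=25 s[j]='a': π[25]=0 (border '')
j=26 s[j]='c': π[26]=1 (border 'c')
j=27 s[j]='a': k: 1→0; π[27]=0 (border '')
j=28 s[j]='a': π[28]=0 (border '')
j=29 s[j]='b': π[29]=0 (border '')
j=30 s[j]='c': π[30]=1 (border 'c')
j=31 s[j]='a': k: 1→0; π[31]=0 (border '')
j=32 s[j]='a': π[32]=0 (border '')
j=33 s[j]='a': π[33]=0 (border '')
j=34 s[j]='a': π[34]=0 (border '')
j=35 s[j]='c': π[35]=1 (border 'c')
j=36 s[j]='b': k: 1→0; π[36]=0 (border '')
j=37 s[j]='c': π[37]=1 (border 'c')

[0, 1, 0, 0, 1, 0, 0, 0, 0, 1, 2, 0, 0, 0, 0, 0, 0, 0, 0, 1, 2, 3, 1, 0, 0, 0, 1, 0, 0, 0, 1, 0, 0, 0, 0, 1, 0, 1]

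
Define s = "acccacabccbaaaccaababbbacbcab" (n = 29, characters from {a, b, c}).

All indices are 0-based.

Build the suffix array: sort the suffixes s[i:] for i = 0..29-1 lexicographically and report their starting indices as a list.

rank | idx | suffix
   0 |  11 | aaaccaababbbacbcab
   1 |  16 | aababbbacbcab
   2 |  12 | aaccaababbbacbcab
   3 |  27 | ab
   4 |  17 | ababbbacbcab
   5 |  19 | abbbacbcab
   6 |   6 | abccbaaaccaababbbacbcab
   7 |   4 | acabccbaaaccaababbbacbcab
   8 |  23 | acbcab
   9 |  13 | accaababbbacbcab
  10 |   0 | acccacabccbaaaccaababbbacbcab
  11 |  28 | b
  12 |  10 | baaaccaababbbacbcab
  13 |  18 | babbbacbcab
  14 |  22 | bacbcab
  15 |  21 | bbacbcab
  16 |  20 | bbbacbcab
  17 |  25 | bcab
  18 |   7 | bccbaaaccaababbbacbcab
  19 |  15 | caababbbacbcab
  20 |  26 | cab
  21 |   5 | cabccbaaaccaababbbacbcab
  22 |   3 | cacabccbaaaccaababbbacbcab
  23 |   9 | cbaaaccaababbbacbcab
  24 |  24 | cbcab
  25 |  14 | ccaababbbacbcab
  26 |   2 | ccacabccbaaaccaababbbacbcab
  27 |   8 | ccbaaaccaababbbacbcab
  28 |   1 | cccacabccbaaaccaababbbacbcab

[11, 16, 12, 27, 17, 19, 6, 4, 23, 13, 0, 28, 10, 18, 22, 21, 20, 25, 7, 15, 26, 5, 3, 9, 24, 14, 2, 8, 1]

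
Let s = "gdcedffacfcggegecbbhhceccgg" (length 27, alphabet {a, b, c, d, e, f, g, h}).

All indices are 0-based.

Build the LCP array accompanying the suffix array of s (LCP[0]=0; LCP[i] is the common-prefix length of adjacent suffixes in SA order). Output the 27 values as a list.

rank→(start, suffix):
  0 → (7, 'acfcggegecbbhhceccgg')
  1 → (17, 'bbhhceccgg')
  2 → (18, 'bhhceccgg')
  3 → (16, 'cbbhhceccgg')
  4 → (23, 'ccgg')
  5 → (21, 'ceccgg')
  6 → (2, 'cedffacfcggegecbbhhceccgg')
  7 → (8, 'cfcggegecbbhhceccgg')
  8 → (24, 'cgg')
  9 → (10, 'cggegecbbhhceccgg')
  10 → (1, 'dcedffacfcggegecbbhhceccgg')
  11 → (4, 'dffacfcggegecbbhhceccgg')
  12 → (15, 'ecbbhhceccgg')
  13 → (22, 'eccgg')
  14 → (3, 'edffacfcggegecbbhhceccgg')
  15 → (13, 'egecbbhhceccgg')
  16 → (6, 'facfcggegecbbhhceccgg')
  17 → (9, 'fcggegecbbhhceccgg')
  18 → (5, 'ffacfcggegecbbhhceccgg')
  19 → (26, 'g')
  20 → (0, 'gdcedffacfcggegecbbhhceccgg')
  21 → (14, 'gecbbhhceccgg')
  22 → (12, 'gegecbbhhceccgg')
  23 → (25, 'gg')
  24 → (11, 'ggegecbbhhceccgg')
  25 → (20, 'hceccgg')
  26 → (19, 'hhceccgg')

SA = [7, 17, 18, 16, 23, 21, 2, 8, 24, 10, 1, 4, 15, 22, 3, 13, 6, 9, 5, 26, 0, 14, 12, 25, 11, 20, 19]
rank  pair      lcp
   1  s[7:],s[17:]  0  ''
   2  s[17:],s[18:]  1  'b'
   3  s[18:],s[16:]  0  ''
   4  s[16:],s[23:]  1  'c'
   5  s[23:],s[21:]  1  'c'
   6  s[21:],s[2:]  2  'ce'
   7  s[2:],s[8:]  1  'c'
   8  s[8:],s[24:]  1  'c'
   9  s[24:],s[10:]  3  'cgg'
  10  s[10:],s[1:]  0  ''
  11  s[1:],s[4:]  1  'd'
  12  s[4:],s[15:]  0  ''
  13  s[15:],s[22:]  2  'ec'
  14  s[22:],s[3:]  1  'e'
  15  s[3:],s[13:]  1  'e'
  16  s[13:],s[6:]  0  ''
  17  s[6:],s[9:]  1  'f'
  18  s[9:],s[5:]  1  'f'
  19  s[5:],s[26:]  0  ''
  20  s[26:],s[0:]  1  'g'
  21  s[0:],s[14:]  1  'g'
  22  s[14:],s[12:]  2  'ge'
  23  s[12:],s[25:]  1  'g'
  24  s[25:],s[11:]  2  'gg'
  25  s[11:],s[20:]  0  ''
  26  s[20:],s[19:]  1  'h'

[0, 0, 1, 0, 1, 1, 2, 1, 1, 3, 0, 1, 0, 2, 1, 1, 0, 1, 1, 0, 1, 1, 2, 1, 2, 0, 1]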